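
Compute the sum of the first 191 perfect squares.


n = 191
n(n+1)(2n+1)/6 = 191×192×383/6
= 14045376/6 = 2340896

Σk² = 2340896


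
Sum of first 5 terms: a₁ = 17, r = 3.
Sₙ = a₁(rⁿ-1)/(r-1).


Sₙ = 17×(3^5 - 1)/(3 - 1)
= 17×(243 - 1)/2
= 17×242/2
= 2057

S_5 = 2057


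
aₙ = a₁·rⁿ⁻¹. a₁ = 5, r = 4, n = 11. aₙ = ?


aₙ = a₁·r^(n-1)
= 5×4^10
= 5×1048576
= 5242880

a_11 = 5242880


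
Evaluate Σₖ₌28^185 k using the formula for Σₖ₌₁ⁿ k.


Σₖ₌28^185 k = Σₖ₌₁^185 k − Σₖ₌₁^27 k
= 185·186/2 − 27·28/2
= 17205 − 378 = 16827

Σk = 16827


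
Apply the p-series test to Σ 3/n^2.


p-series test: Σ c/n^p converges if p > 1, diverges if p ≤ 1 (constant c > 0 doesn't affect convergence).
p = 2
2 > 1 → CONVERGES

Converges (p = 2 > 1)


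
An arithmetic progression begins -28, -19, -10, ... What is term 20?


aₙ = a₁ + (n-1)d
= -28 + (20-1)×9
= -28 + 171
= 143

a_20 = 143


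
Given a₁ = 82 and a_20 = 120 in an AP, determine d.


d = (aₙ - a₁)/(n-1)
= (120 - 82)/(20-1)
= 38/19 = 2

d = 2


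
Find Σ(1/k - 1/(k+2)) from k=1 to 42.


Telescoping with gap 2: two head and two tail terms survive.
= (1 + 1/2) - (1/43 + 1/44)
= 3/2 - 1/43 - 1/44 = 2751/1892

Sum = 2751/1892


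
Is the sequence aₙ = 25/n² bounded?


a₁ = 25, a₂ = 25/4, a₃ = 25/9, ...
0 < aₙ ≤ 25 for all n ≥ 1
The sequence IS bounded

Bounded (0 < aₙ ≤ 25)


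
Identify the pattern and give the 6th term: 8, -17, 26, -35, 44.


Pattern: alternating sign, magnitude arithmetic (d=9)
Terms: 8, -17, 26, -35, 44
Next term = -53

Next term = -53


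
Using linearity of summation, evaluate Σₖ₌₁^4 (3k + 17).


Σ(3k+17) = 3·Σk + 17·n
= 3·10 + 17·4
= 30 + 68 = 98

Σ = 98


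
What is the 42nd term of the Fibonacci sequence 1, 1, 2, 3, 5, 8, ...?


Fibonacci sequence: 1, 1, 2, 3, 5, 8, 13, 21, 34, 55, 89, ...
F(42) = 267914296

F(42) = 267914296


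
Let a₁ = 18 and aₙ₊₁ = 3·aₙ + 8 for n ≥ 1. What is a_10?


Computing step by step:
a_1 = 18
a_2 = 62
a_3 = 194
a_4 = 590
a_5 = 1778
a_6 = 5342
a_7 = 16034
a_8 = 48110
a_9 = 144338
a_10 = 433022


a_10 = 433022


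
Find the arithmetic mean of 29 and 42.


AM = (29 + 42)/2 = 71/2 = 35.5

AM = 35.5


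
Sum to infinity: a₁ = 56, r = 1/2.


S∞ = a₁/(1-r) = 56/(1 - 1/2)
= 56/(1/2)
= 112

S∞ = 112


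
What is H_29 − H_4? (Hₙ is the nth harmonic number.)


Σₖ₌5^29 1/k = 1/5 + 1/6 + 1/7 + ... + 1/29
= 4374776588887/2329089562800
≈ 1.8783

Sum = 4374776588887/2329089562800 ≈ 1.8783


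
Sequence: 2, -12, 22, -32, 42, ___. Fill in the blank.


Pattern: alternating sign, magnitude arithmetic (d=10)
Terms: 2, -12, 22, -32, 42
Next term = -52

Next term = -52


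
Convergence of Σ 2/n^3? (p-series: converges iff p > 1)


p-series test: Σ c/n^p converges if p > 1, diverges if p ≤ 1 (constant c > 0 doesn't affect convergence).
p = 3
3 > 1 → CONVERGES

Converges (p = 3 > 1)


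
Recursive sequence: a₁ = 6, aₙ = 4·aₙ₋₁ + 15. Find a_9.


Computing step by step:
a_1 = 6
a_2 = 39
a_3 = 171
a_4 = 699
a_5 = 2811
a_6 = 11259
a_7 = 45051
a_8 = 180219
a_9 = 720891


a_9 = 720891


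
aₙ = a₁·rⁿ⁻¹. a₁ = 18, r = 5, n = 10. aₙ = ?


aₙ = a₁·r^(n-1)
= 18×5^9
= 18×1953125
= 35156250

a_10 = 35156250


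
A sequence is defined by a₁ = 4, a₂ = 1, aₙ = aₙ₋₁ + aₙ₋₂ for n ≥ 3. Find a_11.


Computing iteratively: 4, 1, 5, 6, 11, 17, 28, 45, 73, 118, 191
a_11 = 191

a_11 = 191


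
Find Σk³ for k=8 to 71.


Σₖ₌8^71 k³ = [71·72/2]² − [7·8/2]²
= 6533136 − 784 = 6532352

Σk³ = 6532352


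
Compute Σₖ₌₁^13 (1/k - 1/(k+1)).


Telescoping: adjacent terms cancel.
= 1/1 - 1/14
= 1 - 1/14 = 13/14

Sum = 13/14


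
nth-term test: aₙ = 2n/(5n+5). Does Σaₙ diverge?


lim(n→∞) 2n/(5n+5) = 2/5 = 2/5  (divide numerator and denominator by n)
lim aₙ = 2/5 ≠ 0 → series DIVERGES

Diverges (lim aₙ = 2/5 ≠ 0)


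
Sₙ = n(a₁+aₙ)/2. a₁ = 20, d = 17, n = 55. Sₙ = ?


aₙ = 20 + (55-1)×17 = 938
Sₙ = n(a₁+aₙ)/2 = 55×(20+938)/2
= 55×958/2 = 26345

S_55 = 26345


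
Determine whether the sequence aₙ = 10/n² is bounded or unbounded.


a₁ = 10, a₂ = 10/4, a₃ = 10/9, ...
0 < aₙ ≤ 10 for all n ≥ 1
The sequence IS bounded

Bounded (0 < aₙ ≤ 10)


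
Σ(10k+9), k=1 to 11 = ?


Σ(10k+9) = 10·Σk + 9·n
= 10·66 + 9·11
= 660 + 99 = 759

Σ = 759


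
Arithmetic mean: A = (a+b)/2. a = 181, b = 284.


AM = (181 + 284)/2 = 465/2 = 232.5

AM = 232.5


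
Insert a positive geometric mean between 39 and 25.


GM = √(39×25) = √975 = 31.225

GM = 31.225


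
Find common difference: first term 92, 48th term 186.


d = (aₙ - a₁)/(n-1)
= (186 - 92)/(48-1)
= 94/47 = 2

d = 2


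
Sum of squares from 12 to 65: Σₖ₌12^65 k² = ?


Σₖ₌12^65 k² = Σₖ₌₁^65 k² − Σₖ₌₁^11 k²
= 65·66·131/6 − 11·12·23/6
= 93665 − 506 = 93159

Σk² = 93159


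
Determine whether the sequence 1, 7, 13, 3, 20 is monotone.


Differences: 6, 6, -10, 17
Difference at position 1 is +6 (> 0) but position 3 is -10 (< 0) — sequence both rises and falls
→ NOT monotonic

Not monotonic


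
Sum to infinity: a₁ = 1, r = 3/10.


S∞ = a₁/(1-r) = 1/(1 - 3/10)
= 1/(7/10)
= 10/7

S∞ = 10/7


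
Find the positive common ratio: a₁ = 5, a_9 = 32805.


r^(n-1) = aₙ/a₁
r^8 = 32805/5 = 6561
r = 6561^(1/8)
= ±3; taking r > 0 gives r = 3

r = 3


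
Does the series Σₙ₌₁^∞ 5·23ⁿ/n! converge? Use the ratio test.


aₙ = 5·23^n/n!
a_{n+1}/aₙ = 23^(n+1)/(n+1)! × n!/23^n  (constant 5 cancels)
= 23/(n+1)
L = lim(n→∞) 23/(n+1) = 0
L < 1 → series CONVERGES

Converges (ratio test: L = 0 < 1)


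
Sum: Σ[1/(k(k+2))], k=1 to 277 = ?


1/(k(k+2)) = (1/2)·(1/k - 1/(k+2)) (partial fractions)
Telescoping: Σ = (1/2)·(1 + 1/2 - 1/278 - 1/279) = 57893/77562

Sum = 57893/77562


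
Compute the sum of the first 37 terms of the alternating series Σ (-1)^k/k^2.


S = -1 + 1/4 - 1/9 + 1/16 - 1/25 + 1/36 - 1/49 + 1/64 ± ...
= -0.8228
(Full series converges to -π²/12 ≈ -0.8225)

S_37 = -0.8228


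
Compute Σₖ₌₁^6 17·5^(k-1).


Sₙ = 17×(5^6 - 1)/(5 - 1)
= 17×(15625 - 1)/4
= 17×15624/4
= 66402

S_6 = 66402


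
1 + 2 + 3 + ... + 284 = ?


n(n+1)/2 = 284×285/2 = 80940/2 = 40470

Σk = 40470


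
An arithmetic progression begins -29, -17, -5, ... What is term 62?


aₙ = a₁ + (n-1)d
= -29 + (62-1)×12
= -29 + 732
= 703

a_62 = 703


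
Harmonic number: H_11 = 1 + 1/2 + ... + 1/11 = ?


H_11 = 1/1 + 1/2 + 1/3 + ... + 1/11
= 83711/27720
≈ 3.0199

H_11 = 83711/27720 ≈ 3.0199


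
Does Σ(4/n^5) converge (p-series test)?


p-series test: Σ c/n^p converges if p > 1, diverges if p ≤ 1 (constant c > 0 doesn't affect convergence).
p = 5
5 > 1 → CONVERGES

Converges (p = 5 > 1)


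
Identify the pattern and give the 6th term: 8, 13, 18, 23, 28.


Pattern: arithmetic (d=5)
Terms: 8, 13, 18, 23, 28
Next term = 33

Next term = 33


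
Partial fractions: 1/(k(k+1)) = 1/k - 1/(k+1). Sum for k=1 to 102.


1/(k(k+1)) = 1/k - 1/(k+1) (partial fractions)
Telescoping: Σ = 1 - 1/103 = 102/103

Sum = 102/103


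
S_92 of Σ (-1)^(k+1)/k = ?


S = 1 - 1/2 + 1/3 - 1/4 + 1/5 - 1/6 + 1/7 - 1/8 ± ...
= 0.6877
(Full series converges to +ln(2) ≈ +0.6931)

S_92 = 0.6877


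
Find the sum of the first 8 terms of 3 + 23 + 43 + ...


aₙ = 3 + (8-1)×20 = 143
Sₙ = n(a₁+aₙ)/2 = 8×(3+143)/2
= 8×146/2 = 584

S_8 = 584


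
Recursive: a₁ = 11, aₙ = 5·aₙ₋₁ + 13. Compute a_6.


Computing step by step:
a_1 = 11
a_2 = 68
a_3 = 353
a_4 = 1778
a_5 = 8903
a_6 = 44528


a_6 = 44528


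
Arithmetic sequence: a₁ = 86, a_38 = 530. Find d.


d = (aₙ - a₁)/(n-1)
= (530 - 86)/(38-1)
= 444/37 = 12

d = 12


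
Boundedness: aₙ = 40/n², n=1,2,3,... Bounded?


a₁ = 40, a₂ = 40/4, a₃ = 40/9, ...
0 < aₙ ≤ 40 for all n ≥ 1
The sequence IS bounded

Bounded (0 < aₙ ≤ 40)


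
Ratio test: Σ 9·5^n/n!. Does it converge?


aₙ = 9·5^n/n!
a_{n+1}/aₙ = 5^(n+1)/(n+1)! × n!/5^n  (constant 9 cancels)
= 5/(n+1)
L = lim(n→∞) 5/(n+1) = 0
L < 1 → series CONVERGES

Converges (ratio test: L = 0 < 1)


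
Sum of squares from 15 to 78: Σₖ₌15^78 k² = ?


Σₖ₌15^78 k² = Σₖ₌₁^78 k² − Σₖ₌₁^14 k²
= 78·79·157/6 − 14·15·29/6
= 161239 − 1015 = 160224

Σk² = 160224


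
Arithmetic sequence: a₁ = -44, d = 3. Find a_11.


aₙ = a₁ + (n-1)d
= -44 + (11-1)×3
= -44 + 30
= -14

a_11 = -14


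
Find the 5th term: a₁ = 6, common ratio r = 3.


aₙ = a₁·r^(n-1)
= 6×3^4
= 6×81
= 486

a_5 = 486


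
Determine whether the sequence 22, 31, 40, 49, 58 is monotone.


Differences: 9, 9, 9, 9
All differences > 0 → strictly INCREASING

Monotonically increasing


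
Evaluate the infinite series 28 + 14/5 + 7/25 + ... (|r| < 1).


S∞ = a₁/(1-r) = 28/(1 - 1/10)
= 28/(9/10)
= 280/9

S∞ = 280/9


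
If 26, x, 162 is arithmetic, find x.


AM = (26 + 162)/2 = 188/2 = 94

AM = 94


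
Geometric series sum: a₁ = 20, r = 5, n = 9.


Sₙ = 20×(5^9 - 1)/(5 - 1)
= 20×(1953125 - 1)/4
= 20×1953124/4
= 9765620

S_9 = 9765620


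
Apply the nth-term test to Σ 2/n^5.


lim(n→∞) 2/n^5 = 0
lim aₙ = 0 → nth-term test is INCONCLUSIVE
(Need other tests; this is actually a convergent p-series with p=5 > 1)

Inconclusive (lim aₙ = 0; need another test)


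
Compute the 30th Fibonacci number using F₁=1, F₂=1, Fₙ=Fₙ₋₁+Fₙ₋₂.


Fibonacci sequence: 1, 1, 2, 3, 5, 8, 13, 21, 34, 55, 89, ...
F(30) = 832040

F(30) = 832040


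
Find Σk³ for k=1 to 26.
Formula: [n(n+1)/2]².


n(n+1)/2 = 26×27/2 = 351
Σk³ = 351² = 123201

Σk³ = 123201


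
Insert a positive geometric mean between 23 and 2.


GM = √(23×2) = √46 = 6.7823

GM = 6.7823


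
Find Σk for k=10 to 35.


Σₖ₌10^35 k = Σₖ₌₁^35 k − Σₖ₌₁^9 k
= 35·36/2 − 9·10/2
= 630 − 45 = 585

Σk = 585


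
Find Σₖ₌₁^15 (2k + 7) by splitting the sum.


Σ(2k+7) = 2·Σk + 7·n
= 2·120 + 7·15
= 240 + 105 = 345

Σ = 345


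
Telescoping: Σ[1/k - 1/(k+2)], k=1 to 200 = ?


Telescoping with gap 2: two head and two tail terms survive.
= (1 + 1/2) - (1/201 + 1/202)
= 3/2 - 1/201 - 1/202 = 30250/20301

Sum = 30250/20301


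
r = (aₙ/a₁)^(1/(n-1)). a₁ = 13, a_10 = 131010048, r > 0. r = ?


r^(n-1) = aₙ/a₁
r^9 = 131010048/13 = 10077696
r = 10077696^(1/9)
= 6

r = 6


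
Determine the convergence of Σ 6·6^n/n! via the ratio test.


aₙ = 6·6^n/n!
a_{n+1}/aₙ = 6^(n+1)/(n+1)! × n!/6^n  (constant 6 cancels)
= 6/(n+1)
L = lim(n→∞) 6/(n+1) = 0
L < 1 → series CONVERGES

Converges (ratio test: L = 0 < 1)


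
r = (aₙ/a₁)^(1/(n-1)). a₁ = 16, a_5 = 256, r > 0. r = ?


r^(n-1) = aₙ/a₁
r^4 = 256/16 = 16
r = 16^(1/4)
= ±2; taking r > 0 gives r = 2

r = 2


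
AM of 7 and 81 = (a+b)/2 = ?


AM = (7 + 81)/2 = 88/2 = 44

AM = 44


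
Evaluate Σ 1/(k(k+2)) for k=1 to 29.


1/(k(k+2)) = (1/2)·(1/k - 1/(k+2)) (partial fractions)
Telescoping: Σ = (1/2)·(1 + 1/2 - 1/30 - 1/31) = 667/930

Sum = 667/930


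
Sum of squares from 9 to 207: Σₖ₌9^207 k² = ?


Σₖ₌9^207 k² = Σₖ₌₁^207 k² − Σₖ₌₁^8 k²
= 207·208·415/6 − 8·9·17/6
= 2978040 − 204 = 2977836

Σk² = 2977836


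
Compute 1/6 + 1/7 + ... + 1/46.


Σₖ₌6^46 1/k = 1/6 + 1/7 + 1/8 + ... + 1/46
= 2870759322022694467/1345655451257488800
≈ 2.1334

Sum = 2870759322022694467/1345655451257488800 ≈ 2.1334


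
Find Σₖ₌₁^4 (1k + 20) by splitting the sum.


Σ(1k+20) = 1·Σk + 20·n
= 1·10 + 20·4
= 10 + 80 = 90

Σ = 90


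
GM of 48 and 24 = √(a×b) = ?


GM = √(48×24) = √1152 = 33.9411

GM = 33.9411


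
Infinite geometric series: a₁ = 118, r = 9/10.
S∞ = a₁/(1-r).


S∞ = a₁/(1-r) = 118/(1 - 9/10)
= 118/(1/10)
= 1180

S∞ = 1180


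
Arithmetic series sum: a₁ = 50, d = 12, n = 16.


aₙ = 50 + (16-1)×12 = 230
Sₙ = n(a₁+aₙ)/2 = 16×(50+230)/2
= 16×280/2 = 2240

S_16 = 2240


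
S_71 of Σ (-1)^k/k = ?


S = -1 + 1/2 - 1/3 + 1/4 - 1/5 + 1/6 - 1/7 + 1/8 ± ...
= -0.7001
(Full series converges to -ln(2) ≈ -0.6931)

S_71 = -0.7001


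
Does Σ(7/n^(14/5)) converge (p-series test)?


p-series test: Σ c/n^p converges if p > 1, diverges if p ≤ 1 (constant c > 0 doesn't affect convergence).
p = 14/5
14/5 > 1 → CONVERGES

Converges (p = 14/5 > 1)


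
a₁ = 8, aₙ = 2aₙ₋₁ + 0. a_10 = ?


Computing step by step:
a_1 = 8
a_2 = 16
a_3 = 32
a_4 = 64
a_5 = 128
a_6 = 256
a_7 = 512
a_8 = 1024
a_9 = 2048
a_10 = 4096


a_10 = 4096


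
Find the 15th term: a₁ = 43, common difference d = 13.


aₙ = a₁ + (n-1)d
= 43 + (15-1)×13
= 43 + 182
= 225

a_15 = 225


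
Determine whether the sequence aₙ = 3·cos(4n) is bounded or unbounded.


For all n, -1 ≤ cos(4n) ≤ 1, so -3 ≤ 3·cos(4n) ≤ 3
Lower bound: -3, Upper bound: 3
The sequence IS bounded

Bounded (-3 ≤ aₙ ≤ 3)


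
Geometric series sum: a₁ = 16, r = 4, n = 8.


Sₙ = 16×(4^8 - 1)/(4 - 1)
= 16×(65536 - 1)/3
= 16×65535/3
= 349520

S_8 = 349520


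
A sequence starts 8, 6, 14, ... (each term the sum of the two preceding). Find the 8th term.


Computing iteratively: 8, 6, 14, 20, 34, 54, 88, 142
a_8 = 142

a_8 = 142


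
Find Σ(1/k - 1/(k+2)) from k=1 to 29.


Telescoping with gap 2: two head and two tail terms survive.
= (1 + 1/2) - (1/30 + 1/31)
= 3/2 - 1/30 - 1/31 = 667/465

Sum = 667/465


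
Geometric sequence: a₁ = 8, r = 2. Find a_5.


aₙ = a₁·r^(n-1)
= 8×2^4
= 8×16
= 128

a_5 = 128


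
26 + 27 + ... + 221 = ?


Σₖ₌26^221 k = Σₖ₌₁^221 k − Σₖ₌₁^25 k
= 221·222/2 − 25·26/2
= 24531 − 325 = 24206

Σk = 24206


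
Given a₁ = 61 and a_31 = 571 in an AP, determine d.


d = (aₙ - a₁)/(n-1)
= (571 - 61)/(31-1)
= 510/30 = 17

d = 17


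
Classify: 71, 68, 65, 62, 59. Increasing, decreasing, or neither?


Differences: -3, -3, -3, -3
All differences < 0 → strictly DECREASING

Monotonically decreasing


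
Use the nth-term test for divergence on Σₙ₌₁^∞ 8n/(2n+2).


lim(n→∞) 8n/(2n+2) = 8/2 = 4  (divide numerator and denominator by n)
lim aₙ = 4 ≠ 0 → series DIVERGES

Diverges (lim aₙ = 4 ≠ 0)


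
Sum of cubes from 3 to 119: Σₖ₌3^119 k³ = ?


Σₖ₌3^119 k³ = [119·120/2]² − [2·3/2]²
= 50979600 − 9 = 50979591

Σk³ = 50979591


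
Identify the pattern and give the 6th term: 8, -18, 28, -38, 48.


Pattern: alternating sign, magnitude arithmetic (d=10)
Terms: 8, -18, 28, -38, 48
Next term = -58

Next term = -58


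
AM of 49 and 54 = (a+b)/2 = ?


AM = (49 + 54)/2 = 103/2 = 51.5

AM = 51.5


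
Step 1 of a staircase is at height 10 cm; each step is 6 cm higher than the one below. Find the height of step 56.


aₙ = a₁ + (n-1)d
= 10 + (56-1)×6
= 10 + 330
= 340

a_56 = 340


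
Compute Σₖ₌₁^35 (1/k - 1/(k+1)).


Telescoping: adjacent terms cancel.
= 1/1 - 1/36
= 1 - 1/36 = 35/36

Sum = 35/36


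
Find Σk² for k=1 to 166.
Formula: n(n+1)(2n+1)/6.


n = 166
n(n+1)(2n+1)/6 = 166×167×333/6
= 9231426/6 = 1538571

Σk² = 1538571


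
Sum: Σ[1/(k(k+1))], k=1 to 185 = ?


1/(k(k+1)) = 1/k - 1/(k+1) (partial fractions)
Telescoping: Σ = 1 - 1/186 = 185/186

Sum = 185/186


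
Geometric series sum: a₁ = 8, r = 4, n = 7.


Sₙ = 8×(4^7 - 1)/(4 - 1)
= 8×(16384 - 1)/3
= 8×16383/3
= 43688

S_7 = 43688


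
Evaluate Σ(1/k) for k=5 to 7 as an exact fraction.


Σₖ₌5^7 1/k = 1/5 + 1/6 + 1/7
= 107/210
≈ 0.5095

Sum = 107/210 ≈ 0.5095


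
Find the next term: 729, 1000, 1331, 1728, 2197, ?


Pattern: perfect cubes: n³
Terms: 729, 1000, 1331, 1728, 2197
Next term = 2744

Next term = 2744


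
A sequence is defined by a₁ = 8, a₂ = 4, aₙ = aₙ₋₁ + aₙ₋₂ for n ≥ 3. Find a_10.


Computing iteratively: 8, 4, 12, 16, 28, 44, 72, 116, 188, 304
a_10 = 304

a_10 = 304


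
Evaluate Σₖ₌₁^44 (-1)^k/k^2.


S = -1 + 1/4 - 1/9 + 1/16 - 1/25 + 1/36 - 1/49 + 1/64 ± ...
= -0.8222
(Full series converges to -π²/12 ≈ -0.8225)

S_44 = -0.8222


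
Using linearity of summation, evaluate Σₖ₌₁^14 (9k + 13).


Σ(9k+13) = 9·Σk + 13·n
= 9·105 + 13·14
= 945 + 182 = 1127

Σ = 1127


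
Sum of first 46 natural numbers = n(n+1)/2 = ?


n(n+1)/2 = 46×47/2 = 2162/2 = 1081

Σk = 1081


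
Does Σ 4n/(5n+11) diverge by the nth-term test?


lim(n→∞) 4n/(5n+11) = 4/5 = 4/5  (divide numerator and denominator by n)
lim aₙ = 4/5 ≠ 0 → series DIVERGES

Diverges (lim aₙ = 4/5 ≠ 0)


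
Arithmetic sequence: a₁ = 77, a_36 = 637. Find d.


d = (aₙ - a₁)/(n-1)
= (637 - 77)/(36-1)
= 560/35 = 16

d = 16


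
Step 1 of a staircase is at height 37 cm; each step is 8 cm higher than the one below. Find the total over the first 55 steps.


aₙ = 37 + (55-1)×8 = 469
Sₙ = n(a₁+aₙ)/2 = 55×(37+469)/2
= 55×506/2 = 13915

S_55 = 13915


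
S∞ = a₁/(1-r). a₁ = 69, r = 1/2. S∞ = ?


S∞ = a₁/(1-r) = 69/(1 - 1/2)
= 69/(1/2)
= 138

S∞ = 138


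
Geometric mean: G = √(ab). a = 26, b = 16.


GM = √(26×16) = √416 = 20.3961

GM = 20.3961


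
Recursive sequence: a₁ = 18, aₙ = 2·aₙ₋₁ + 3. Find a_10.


Computing step by step:
a_1 = 18
a_2 = 39
a_3 = 81
a_4 = 165
a_5 = 333
a_6 = 669
a_7 = 1341
a_8 = 2685
a_9 = 5373
a_10 = 10749


a_10 = 10749


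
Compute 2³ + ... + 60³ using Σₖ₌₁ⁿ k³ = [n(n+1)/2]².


Σₖ₌2^60 k³ = [60·61/2]² − [1·2/2]²
= 3348900 − 1 = 3348899

Σk³ = 3348899


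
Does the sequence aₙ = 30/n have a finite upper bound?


a₁ = 30, a₂ = 30/2, a₃ = 30/3, ...
0 < aₙ ≤ 30 for all n ≥ 1
Lower bound: 0, Upper bound: 30
The sequence IS bounded

Bounded (0 < aₙ ≤ 30)


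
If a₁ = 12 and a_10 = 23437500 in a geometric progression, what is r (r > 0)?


r^(n-1) = aₙ/a₁
r^9 = 23437500/12 = 1953125
r = 1953125^(1/9)
= 5

r = 5


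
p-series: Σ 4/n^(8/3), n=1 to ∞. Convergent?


p-series test: Σ c/n^p converges if p > 1, diverges if p ≤ 1 (constant c > 0 doesn't affect convergence).
p = 8/3
8/3 > 1 → CONVERGES

Converges (p = 8/3 > 1)


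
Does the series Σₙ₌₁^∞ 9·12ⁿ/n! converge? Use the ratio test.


aₙ = 9·12^n/n!
a_{n+1}/aₙ = 12^(n+1)/(n+1)! × n!/12^n  (constant 9 cancels)
= 12/(n+1)
L = lim(n→∞) 12/(n+1) = 0
L < 1 → series CONVERGES

Converges (ratio test: L = 0 < 1)


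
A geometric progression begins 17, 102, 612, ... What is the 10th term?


aₙ = a₁·r^(n-1)
= 17×6^9
= 17×10077696
= 171320832

a_10 = 171320832


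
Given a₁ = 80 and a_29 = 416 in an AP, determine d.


d = (aₙ - a₁)/(n-1)
= (416 - 80)/(29-1)
= 336/28 = 12

d = 12


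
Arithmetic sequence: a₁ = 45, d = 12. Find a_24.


aₙ = a₁ + (n-1)d
= 45 + (24-1)×12
= 45 + 276
= 321

a_24 = 321


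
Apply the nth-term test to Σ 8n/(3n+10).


lim(n→∞) 8n/(3n+10) = 8/3 = 8/3  (divide numerator and denominator by n)
lim aₙ = 8/3 ≠ 0 → series DIVERGES

Diverges (lim aₙ = 8/3 ≠ 0)


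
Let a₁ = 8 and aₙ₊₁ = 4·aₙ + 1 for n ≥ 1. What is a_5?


Computing step by step:
a_1 = 8
a_2 = 33
a_3 = 133
a_4 = 533
a_5 = 2133


a_5 = 2133


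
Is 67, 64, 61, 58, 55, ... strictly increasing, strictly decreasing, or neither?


Differences: -3, -3, -3, -3
All differences < 0 → strictly DECREASING

Monotonically decreasing


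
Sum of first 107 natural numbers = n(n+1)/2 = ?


n(n+1)/2 = 107×108/2 = 11556/2 = 5778

Σk = 5778


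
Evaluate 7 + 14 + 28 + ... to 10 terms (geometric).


Sₙ = 7×(2^10 - 1)/(2 - 1)
= 7×(1024 - 1)/1
= 7×1023/1
= 7161

S_10 = 7161


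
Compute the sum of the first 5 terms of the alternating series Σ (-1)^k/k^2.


S = -1 + 1/4 - 1/9 + 1/16 - 1/25
= -0.8386
(Full series converges to -π²/12 ≈ -0.8225)

S_5 = -0.8386


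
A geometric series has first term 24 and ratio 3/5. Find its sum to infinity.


S∞ = a₁/(1-r) = 24/(1 - 3/5)
= 24/(2/5)
= 60

S∞ = 60


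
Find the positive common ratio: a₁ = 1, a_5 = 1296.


r^(n-1) = aₙ/a₁
r^4 = 1296/1 = 1296
r = 1296^(1/4)
= ±6; taking r > 0 gives r = 6

r = 6


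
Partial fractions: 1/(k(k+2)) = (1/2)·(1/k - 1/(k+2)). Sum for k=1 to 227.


1/(k(k+2)) = (1/2)·(1/k - 1/(k+2)) (partial fractions)
Telescoping: Σ = (1/2)·(1 + 1/2 - 1/228 - 1/229) = 77861/104424

Sum = 77861/104424


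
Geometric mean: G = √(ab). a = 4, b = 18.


GM = √(4×18) = √72 = 8.4853

GM = 8.4853


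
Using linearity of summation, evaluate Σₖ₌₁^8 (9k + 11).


Σ(9k+11) = 9·Σk + 11·n
= 9·36 + 11·8
= 324 + 88 = 412

Σ = 412


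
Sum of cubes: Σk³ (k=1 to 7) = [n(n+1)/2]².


n(n+1)/2 = 7×8/2 = 28
Σk³ = 28² = 784

Σk³ = 784


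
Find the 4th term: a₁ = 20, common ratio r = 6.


aₙ = a₁·r^(n-1)
= 20×6^3
= 20×216
= 4320

a_4 = 4320


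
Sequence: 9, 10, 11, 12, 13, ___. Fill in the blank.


Pattern: arithmetic (d=1)
Terms: 9, 10, 11, 12, 13
Next term = 14

Next term = 14


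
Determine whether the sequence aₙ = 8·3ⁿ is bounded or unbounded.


aₙ = 8·3ⁿ → as n→∞, aₙ→∞ (since base 3 > 1)
No finite upper bound exists
The sequence is UNBOUNDED

Unbounded (aₙ → ∞ as n → ∞)


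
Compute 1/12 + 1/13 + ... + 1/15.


Σₖ₌12^15 1/k = 1/12 + 1/13 + 1/14 + 1/15
= 543/1820
≈ 0.2984

Sum = 543/1820 ≈ 0.2984


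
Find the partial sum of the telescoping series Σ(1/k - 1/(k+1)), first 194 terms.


Telescoping: adjacent terms cancel.
= 1/1 - 1/195
= 1 - 1/195 = 194/195

Sum = 194/195


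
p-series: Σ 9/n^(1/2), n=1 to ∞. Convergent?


p-series test: Σ c/n^p converges if p > 1, diverges if p ≤ 1 (constant c > 0 doesn't affect convergence).
p = 1/2
1/2 ≤ 1 → DIVERGES

Diverges (p = 1/2 ≤ 1)


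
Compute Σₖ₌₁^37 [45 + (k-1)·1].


aₙ = 45 + (37-1)×1 = 81
Sₙ = n(a₁+aₙ)/2 = 37×(45+81)/2
= 37×126/2 = 2331

S_37 = 2331


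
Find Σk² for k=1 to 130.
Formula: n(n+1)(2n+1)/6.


n = 130
n(n+1)(2n+1)/6 = 130×131×261/6
= 4444830/6 = 740805

Σk² = 740805


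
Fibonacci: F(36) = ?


Fibonacci sequence: 1, 1, 2, 3, 5, 8, 13, 21, 34, 55, 89, ...
F(36) = 14930352

F(36) = 14930352


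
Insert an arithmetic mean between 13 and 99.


AM = (13 + 99)/2 = 112/2 = 56

AM = 56


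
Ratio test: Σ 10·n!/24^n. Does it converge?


aₙ = 10·n!/24^n
a_{n+1}/aₙ = (n+1)!/24^(n+1) × 24^n/n!  (constant 10 cancels)
= (n+1)/24
L = lim(n→∞) (n+1)/24 = ∞
L > 1 → series DIVERGES

Diverges (ratio test: L = ∞ > 1)


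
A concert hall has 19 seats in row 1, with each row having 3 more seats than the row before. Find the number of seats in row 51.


aₙ = a₁ + (n-1)d
= 19 + (51-1)×3
= 19 + 150
= 169

a_51 = 169


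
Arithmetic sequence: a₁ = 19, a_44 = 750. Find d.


d = (aₙ - a₁)/(n-1)
= (750 - 19)/(44-1)
= 731/43 = 17

d = 17


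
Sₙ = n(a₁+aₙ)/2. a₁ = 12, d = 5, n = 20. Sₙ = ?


aₙ = 12 + (20-1)×5 = 107
Sₙ = n(a₁+aₙ)/2 = 20×(12+107)/2
= 20×119/2 = 1190

S_20 = 1190


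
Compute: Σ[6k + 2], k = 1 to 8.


Σ(6k+2) = 6·Σk + 2·n
= 6·36 + 2·8
= 216 + 16 = 232

Σ = 232


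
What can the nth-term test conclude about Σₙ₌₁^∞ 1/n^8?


lim(n→∞) 1/n^8 = 0
lim aₙ = 0 → nth-term test is INCONCLUSIVE
(Need other tests; this is actually a convergent p-series with p=8 > 1)

Inconclusive (lim aₙ = 0; need another test)


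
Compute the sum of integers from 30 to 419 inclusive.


Σₖ₌30^419 k = Σₖ₌₁^419 k − Σₖ₌₁^29 k
= 419·420/2 − 29·30/2
= 87990 − 435 = 87555

Σk = 87555


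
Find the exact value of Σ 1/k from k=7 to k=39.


Σₖ₌7^39 1/k = 1/7 + 1/8 + 1/9 + ... + 1/39
= 876018803354593/485721041551200
≈ 1.8035

Sum = 876018803354593/485721041551200 ≈ 1.8035


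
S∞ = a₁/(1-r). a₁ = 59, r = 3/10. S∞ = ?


S∞ = a₁/(1-r) = 59/(1 - 3/10)
= 59/(7/10)
= 590/7

S∞ = 590/7


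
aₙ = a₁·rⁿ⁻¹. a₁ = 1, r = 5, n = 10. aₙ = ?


aₙ = a₁·r^(n-1)
= 1×5^9
= 1×1953125
= 1953125

a_10 = 1953125


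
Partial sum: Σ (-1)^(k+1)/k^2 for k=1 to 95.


S = 1 - 1/4 + 1/9 - 1/16 + 1/25 - 1/36 + 1/49 - 1/64 ± ...
= 0.8225
(Full series converges to +π²/12 ≈ +0.8225)

S_95 = 0.8225


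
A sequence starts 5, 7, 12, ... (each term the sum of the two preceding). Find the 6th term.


Computing iteratively: 5, 7, 12, 19, 31, 50
a_6 = 50

a_6 = 50


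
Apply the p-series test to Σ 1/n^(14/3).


p-series test: Σ c/n^p converges if p > 1, diverges if p ≤ 1 (constant c > 0 doesn't affect convergence).
p = 14/3
14/3 > 1 → CONVERGES

Converges (p = 14/3 > 1)


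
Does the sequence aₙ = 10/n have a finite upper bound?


a₁ = 10, a₂ = 10/2, a₃ = 10/3, ...
0 < aₙ ≤ 10 for all n ≥ 1
Lower bound: 0, Upper bound: 10
The sequence IS bounded

Bounded (0 < aₙ ≤ 10)


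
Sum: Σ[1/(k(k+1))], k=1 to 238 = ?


1/(k(k+1)) = 1/k - 1/(k+1) (partial fractions)
Telescoping: Σ = 1 - 1/239 = 238/239

Sum = 238/239


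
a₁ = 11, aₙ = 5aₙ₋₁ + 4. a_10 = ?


Computing step by step:
a_1 = 11
a_2 = 59
a_3 = 299
a_4 = 1499
a_5 = 7499
a_6 = 37499
a_7 = 187499
a_8 = 937499
a_9 = 4687499
a_10 = 23437499


a_10 = 23437499


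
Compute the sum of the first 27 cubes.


n(n+1)/2 = 27×28/2 = 378
Σk³ = 378² = 142884

Σk³ = 142884


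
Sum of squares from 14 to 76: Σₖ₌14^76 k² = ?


Σₖ₌14^76 k² = Σₖ₌₁^76 k² − Σₖ₌₁^13 k²
= 76·77·153/6 − 13·14·27/6
= 149226 − 819 = 148407

Σk² = 148407


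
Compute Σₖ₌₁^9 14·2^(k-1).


Sₙ = 14×(2^9 - 1)/(2 - 1)
= 14×(512 - 1)/1
= 14×511/1
= 7154

S_9 = 7154


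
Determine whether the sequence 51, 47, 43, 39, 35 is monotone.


Differences: -4, -4, -4, -4
All differences < 0 → strictly DECREASING

Monotonically decreasing


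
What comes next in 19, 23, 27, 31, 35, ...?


Pattern: arithmetic (d=4)
Terms: 19, 23, 27, 31, 35
Next term = 39

Next term = 39


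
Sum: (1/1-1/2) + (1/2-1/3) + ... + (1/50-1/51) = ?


Telescoping: adjacent terms cancel.
= 1/1 - 1/51
= 1 - 1/51 = 50/51

Sum = 50/51


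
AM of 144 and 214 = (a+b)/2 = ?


AM = (144 + 214)/2 = 358/2 = 179

AM = 179


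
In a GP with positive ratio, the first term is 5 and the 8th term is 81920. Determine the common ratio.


r^(n-1) = aₙ/a₁
r^7 = 81920/5 = 16384
r = 16384^(1/7)
= 4

r = 4


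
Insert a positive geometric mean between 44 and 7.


GM = √(44×7) = √308 = 17.5499

GM = 17.5499


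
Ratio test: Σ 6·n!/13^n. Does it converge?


aₙ = 6·n!/13^n
a_{n+1}/aₙ = (n+1)!/13^(n+1) × 13^n/n!  (constant 6 cancels)
= (n+1)/13
L = lim(n→∞) (n+1)/13 = ∞
L > 1 → series DIVERGES

Diverges (ratio test: L = ∞ > 1)


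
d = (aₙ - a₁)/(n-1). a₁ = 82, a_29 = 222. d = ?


d = (aₙ - a₁)/(n-1)
= (222 - 82)/(29-1)
= 140/28 = 5

d = 5


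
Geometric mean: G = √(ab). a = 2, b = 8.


GM = √(2×8) = √16 = 4

GM = 4


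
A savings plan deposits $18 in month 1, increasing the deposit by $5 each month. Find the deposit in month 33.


aₙ = a₁ + (n-1)d
= 18 + (33-1)×5
= 18 + 160
= 178

a_33 = 178


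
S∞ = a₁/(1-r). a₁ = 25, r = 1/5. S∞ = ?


S∞ = a₁/(1-r) = 25/(1 - 1/5)
= 25/(4/5)
= 125/4

S∞ = 125/4


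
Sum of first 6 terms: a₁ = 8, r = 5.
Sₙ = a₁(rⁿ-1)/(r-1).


Sₙ = 8×(5^6 - 1)/(5 - 1)
= 8×(15625 - 1)/4
= 8×15624/4
= 31248

S_6 = 31248


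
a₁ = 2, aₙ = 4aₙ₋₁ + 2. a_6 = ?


Computing step by step:
a_1 = 2
a_2 = 10
a_3 = 42
a_4 = 170
a_5 = 682
a_6 = 2730


a_6 = 2730


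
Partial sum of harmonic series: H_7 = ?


H_7 = 1/1 + 1/2 + 1/3 + 1/4 + 1/5 + 1/6 + 1/7
= 363/140
≈ 2.5929

H_7 = 363/140 ≈ 2.5929


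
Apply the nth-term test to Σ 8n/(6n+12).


lim(n→∞) 8n/(6n+12) = 8/6 = 4/3  (divide numerator and denominator by n)
lim aₙ = 4/3 ≠ 0 → series DIVERGES

Diverges (lim aₙ = 4/3 ≠ 0)


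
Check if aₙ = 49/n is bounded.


a₁ = 49, a₂ = 49/2, a₃ = 49/3, ...
0 < aₙ ≤ 49 for all n ≥ 1
Lower bound: 0, Upper bound: 49
The sequence IS bounded

Bounded (0 < aₙ ≤ 49)


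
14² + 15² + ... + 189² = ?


Σₖ₌14^189 k² = Σₖ₌₁^189 k² − Σₖ₌₁^13 k²
= 189·190·379/6 − 13·14·27/6
= 2268315 − 819 = 2267496

Σk² = 2267496


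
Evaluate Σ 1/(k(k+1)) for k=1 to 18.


1/(k(k+1)) = 1/k - 1/(k+1) (partial fractions)
Telescoping: Σ = 1 - 1/19 = 18/19

Sum = 18/19


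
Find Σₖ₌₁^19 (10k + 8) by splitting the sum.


Σ(10k+8) = 10·Σk + 8·n
= 10·190 + 8·19
= 1900 + 152 = 2052

Σ = 2052


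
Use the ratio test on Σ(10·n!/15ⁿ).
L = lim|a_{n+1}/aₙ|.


aₙ = 10·n!/15^n
a_{n+1}/aₙ = (n+1)!/15^(n+1) × 15^n/n!  (constant 10 cancels)
= (n+1)/15
L = lim(n→∞) (n+1)/15 = ∞
L > 1 → series DIVERGES

Diverges (ratio test: L = ∞ > 1)


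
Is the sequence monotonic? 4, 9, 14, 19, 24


Differences: 5, 5, 5, 5
All differences > 0 → strictly INCREASING

Monotonically increasing


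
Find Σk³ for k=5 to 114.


Σₖ₌5^114 k³ = [114·115/2]² − [4·5/2]²
= 42968025 − 100 = 42967925

Σk³ = 42967925


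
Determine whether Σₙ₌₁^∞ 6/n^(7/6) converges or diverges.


p-series test: Σ c/n^p converges if p > 1, diverges if p ≤ 1 (constant c > 0 doesn't affect convergence).
p = 7/6
7/6 > 1 → CONVERGES

Converges (p = 7/6 > 1)


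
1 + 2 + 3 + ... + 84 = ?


n(n+1)/2 = 84×85/2 = 7140/2 = 3570

Σk = 3570


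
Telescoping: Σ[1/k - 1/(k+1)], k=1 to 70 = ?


Telescoping: adjacent terms cancel.
= 1/1 - 1/71
= 1 - 1/71 = 70/71

Sum = 70/71


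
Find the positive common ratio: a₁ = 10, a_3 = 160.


r^(n-1) = aₙ/a₁
r^2 = 160/10 = 16
r = 16^(1/2)
= ±4; taking r > 0 gives r = 4

r = 4


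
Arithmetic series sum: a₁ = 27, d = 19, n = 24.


aₙ = 27 + (24-1)×19 = 464
Sₙ = n(a₁+aₙ)/2 = 24×(27+464)/2
= 24×491/2 = 5892

S_24 = 5892


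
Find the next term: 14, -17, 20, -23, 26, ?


Pattern: alternating sign, magnitude arithmetic (d=3)
Terms: 14, -17, 20, -23, 26
Next term = -29

Next term = -29


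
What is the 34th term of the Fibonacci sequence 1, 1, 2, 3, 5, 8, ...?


Fibonacci sequence: 1, 1, 2, 3, 5, 8, 13, 21, 34, 55, 89, ...
F(34) = 5702887

F(34) = 5702887


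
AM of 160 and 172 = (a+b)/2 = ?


AM = (160 + 172)/2 = 332/2 = 166

AM = 166


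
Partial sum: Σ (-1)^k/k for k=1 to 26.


S = -1 + 1/2 - 1/3 + 1/4 - 1/5 + 1/6 - 1/7 + 1/8 ± ...
= -0.6743
(Full series converges to -ln(2) ≈ -0.6931)

S_26 = -0.6743


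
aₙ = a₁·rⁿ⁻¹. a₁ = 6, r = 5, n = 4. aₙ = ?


aₙ = a₁·r^(n-1)
= 6×5^3
= 6×125
= 750

a_4 = 750


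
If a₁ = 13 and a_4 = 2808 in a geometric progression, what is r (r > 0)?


r^(n-1) = aₙ/a₁
r^3 = 2808/13 = 216
r = 216^(1/3)
= 6

r = 6


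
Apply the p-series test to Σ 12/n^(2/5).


p-series test: Σ c/n^p converges if p > 1, diverges if p ≤ 1 (constant c > 0 doesn't affect convergence).
p = 2/5
2/5 ≤ 1 → DIVERGES

Diverges (p = 2/5 ≤ 1)


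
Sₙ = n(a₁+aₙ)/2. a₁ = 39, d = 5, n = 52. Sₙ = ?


aₙ = 39 + (52-1)×5 = 294
Sₙ = n(a₁+aₙ)/2 = 52×(39+294)/2
= 52×333/2 = 8658

S_52 = 8658


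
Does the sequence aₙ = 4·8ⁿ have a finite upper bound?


aₙ = 4·8ⁿ → as n→∞, aₙ→∞ (since base 8 > 1)
No finite upper bound exists
The sequence is UNBOUNDED

Unbounded (aₙ → ∞ as n → ∞)


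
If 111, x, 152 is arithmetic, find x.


AM = (111 + 152)/2 = 263/2 = 131.5

AM = 131.5


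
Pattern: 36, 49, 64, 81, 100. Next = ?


Pattern: perfect squares: n²
Terms: 36, 49, 64, 81, 100
Next term = 121

Next term = 121


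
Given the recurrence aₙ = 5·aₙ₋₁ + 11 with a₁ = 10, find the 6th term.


Computing step by step:
a_1 = 10
a_2 = 61
a_3 = 316
a_4 = 1591
a_5 = 7966
a_6 = 39841


a_6 = 39841


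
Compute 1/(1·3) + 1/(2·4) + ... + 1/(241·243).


1/(k(k+2)) = (1/2)·(1/k - 1/(k+2)) (partial fractions)
Telescoping: Σ = (1/2)·(1 + 1/2 - 1/242 - 1/243) = 21931/29403

Sum = 21931/29403


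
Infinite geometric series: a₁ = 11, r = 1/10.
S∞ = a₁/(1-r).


S∞ = a₁/(1-r) = 11/(1 - 1/10)
= 11/(9/10)
= 110/9

S∞ = 110/9


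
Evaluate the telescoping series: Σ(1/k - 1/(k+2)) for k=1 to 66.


Telescoping with gap 2: two head and two tail terms survive.
= (1 + 1/2) - (1/67 + 1/68)
= 3/2 - 1/67 - 1/68 = 6699/4556

Sum = 6699/4556


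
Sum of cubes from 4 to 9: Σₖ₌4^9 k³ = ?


Σₖ₌4^9 k³ = [9·10/2]² − [3·4/2]²
= 2025 − 36 = 1989

Σk³ = 1989


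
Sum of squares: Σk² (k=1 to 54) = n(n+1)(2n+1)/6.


n = 54
n(n+1)(2n+1)/6 = 54×55×109/6
= 323730/6 = 53955

Σk² = 53955


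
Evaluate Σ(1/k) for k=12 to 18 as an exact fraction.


Σₖ₌12^18 1/k = 1/12 + 1/13 + 1/14 + 1/15 + 1/16 + 1/17 + 1/18
= 529331/1113840
≈ 0.4752

Sum = 529331/1113840 ≈ 0.4752


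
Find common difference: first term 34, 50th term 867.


d = (aₙ - a₁)/(n-1)
= (867 - 34)/(50-1)
= 833/49 = 17

d = 17


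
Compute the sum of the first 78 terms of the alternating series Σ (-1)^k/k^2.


S = -1 + 1/4 - 1/9 + 1/16 - 1/25 + 1/36 - 1/49 + 1/64 ± ...
= -0.8224
(Full series converges to -π²/12 ≈ -0.8225)

S_78 = -0.8224


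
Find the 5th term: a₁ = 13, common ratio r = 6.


aₙ = a₁·r^(n-1)
= 13×6^4
= 13×1296
= 16848

a_5 = 16848


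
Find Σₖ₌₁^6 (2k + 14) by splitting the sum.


Σ(2k+14) = 2·Σk + 14·n
= 2·21 + 14·6
= 42 + 84 = 126

Σ = 126


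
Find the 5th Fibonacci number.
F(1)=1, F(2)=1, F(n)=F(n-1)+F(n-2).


Fibonacci sequence: 1, 1, 2, 3, 5
F(5) = 5

F(5) = 5


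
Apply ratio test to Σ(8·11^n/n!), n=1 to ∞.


aₙ = 8·11^n/n!
a_{n+1}/aₙ = 11^(n+1)/(n+1)! × n!/11^n  (constant 8 cancels)
= 11/(n+1)
L = lim(n→∞) 11/(n+1) = 0
L < 1 → series CONVERGES

Converges (ratio test: L = 0 < 1)


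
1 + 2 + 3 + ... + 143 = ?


n(n+1)/2 = 143×144/2 = 20592/2 = 10296

Σk = 10296


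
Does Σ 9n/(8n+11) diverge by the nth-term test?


lim(n→∞) 9n/(8n+11) = 9/8 = 9/8  (divide numerator and denominator by n)
lim aₙ = 9/8 ≠ 0 → series DIVERGES

Diverges (lim aₙ = 9/8 ≠ 0)


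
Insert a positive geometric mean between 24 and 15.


GM = √(24×15) = √360 = 18.9737

GM = 18.9737


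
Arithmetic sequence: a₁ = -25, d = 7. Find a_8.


aₙ = a₁ + (n-1)d
= -25 + (8-1)×7
= -25 + 49
= 24

a_8 = 24


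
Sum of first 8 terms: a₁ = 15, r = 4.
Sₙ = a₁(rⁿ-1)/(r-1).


Sₙ = 15×(4^8 - 1)/(4 - 1)
= 15×(65536 - 1)/3
= 15×65535/3
= 327675

S_8 = 327675


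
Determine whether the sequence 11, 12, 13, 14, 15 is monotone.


Differences: 1, 1, 1, 1
All differences > 0 → strictly INCREASING

Monotonically increasing


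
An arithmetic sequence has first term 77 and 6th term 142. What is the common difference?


d = (aₙ - a₁)/(n-1)
= (142 - 77)/(6-1)
= 65/5 = 13

d = 13


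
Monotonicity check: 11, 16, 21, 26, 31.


Differences: 5, 5, 5, 5
All differences > 0 → strictly INCREASING

Monotonically increasing


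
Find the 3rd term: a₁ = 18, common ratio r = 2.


aₙ = a₁·r^(n-1)
= 18×2^2
= 18×4
= 72

a_3 = 72


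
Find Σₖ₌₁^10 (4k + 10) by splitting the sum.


Σ(4k+10) = 4·Σk + 10·n
= 4·55 + 10·10
= 220 + 100 = 320

Σ = 320


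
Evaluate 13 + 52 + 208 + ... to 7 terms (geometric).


Sₙ = 13×(4^7 - 1)/(4 - 1)
= 13×(16384 - 1)/3
= 13×16383/3
= 70993

S_7 = 70993


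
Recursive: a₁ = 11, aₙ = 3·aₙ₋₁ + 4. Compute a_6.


Computing step by step:
a_1 = 11
a_2 = 37
a_3 = 115
a_4 = 349
a_5 = 1051
a_6 = 3157


a_6 = 3157


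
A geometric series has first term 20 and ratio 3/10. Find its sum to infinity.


S∞ = a₁/(1-r) = 20/(1 - 3/10)
= 20/(7/10)
= 200/7

S∞ = 200/7


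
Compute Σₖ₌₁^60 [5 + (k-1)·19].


aₙ = 5 + (60-1)×19 = 1126
Sₙ = n(a₁+aₙ)/2 = 60×(5+1126)/2
= 60×1131/2 = 33930

S_60 = 33930


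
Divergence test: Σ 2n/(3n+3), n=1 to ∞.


lim(n→∞) 2n/(3n+3) = 2/3 = 2/3  (divide numerator and denominator by n)
lim aₙ = 2/3 ≠ 0 → series DIVERGES

Diverges (lim aₙ = 2/3 ≠ 0)


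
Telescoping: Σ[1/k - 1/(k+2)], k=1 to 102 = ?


Telescoping with gap 2: two head and two tail terms survive.
= (1 + 1/2) - (1/103 + 1/104)
= 3/2 - 1/103 - 1/104 = 15861/10712

Sum = 15861/10712


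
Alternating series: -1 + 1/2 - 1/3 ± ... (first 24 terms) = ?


S = -1 + 1/2 - 1/3 + 1/4 - 1/5 + 1/6 - 1/7 + 1/8 ± ...
= -0.6727
(Full series converges to -ln(2) ≈ -0.6931)

S_24 = -0.6727


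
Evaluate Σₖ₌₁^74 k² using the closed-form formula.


n = 74
n(n+1)(2n+1)/6 = 74×75×149/6
= 826950/6 = 137825

Σk² = 137825


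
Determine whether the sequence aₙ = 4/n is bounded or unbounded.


a₁ = 4, a₂ = 4/2, a₃ = 4/3, ...
0 < aₙ ≤ 4 for all n ≥ 1
Lower bound: 0, Upper bound: 4
The sequence IS bounded

Bounded (0 < aₙ ≤ 4)


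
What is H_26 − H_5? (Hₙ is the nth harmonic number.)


Σₖ₌6^26 1/k = 1/6 + 1/7 + 1/8 + ... + 1/26
= 14019926807/8923714800
≈ 1.5711

Sum = 14019926807/8923714800 ≈ 1.5711


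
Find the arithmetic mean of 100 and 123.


AM = (100 + 123)/2 = 223/2 = 111.5

AM = 111.5


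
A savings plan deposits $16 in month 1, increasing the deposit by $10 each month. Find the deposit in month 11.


aₙ = a₁ + (n-1)d
= 16 + (11-1)×10
= 16 + 100
= 116

a_11 = 116


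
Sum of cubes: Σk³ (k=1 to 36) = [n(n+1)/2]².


n(n+1)/2 = 36×37/2 = 666
Σk³ = 666² = 443556

Σk³ = 443556


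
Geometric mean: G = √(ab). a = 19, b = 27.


GM = √(19×27) = √513 = 22.6495

GM = 22.6495


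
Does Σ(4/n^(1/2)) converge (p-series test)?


p-series test: Σ c/n^p converges if p > 1, diverges if p ≤ 1 (constant c > 0 doesn't affect convergence).
p = 1/2
1/2 ≤ 1 → DIVERGES

Diverges (p = 1/2 ≤ 1)


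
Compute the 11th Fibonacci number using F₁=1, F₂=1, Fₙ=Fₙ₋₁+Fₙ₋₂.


Fibonacci sequence: 1, 1, 2, 3, 5, 8, 13, 21, 34, 55, 89
F(11) = 89

F(11) = 89


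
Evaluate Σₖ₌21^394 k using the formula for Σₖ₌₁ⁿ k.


Σₖ₌21^394 k = Σₖ₌₁^394 k − Σₖ₌₁^20 k
= 394·395/2 − 20·21/2
= 77815 − 210 = 77605

Σk = 77605


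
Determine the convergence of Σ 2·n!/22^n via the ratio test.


aₙ = 2·n!/22^n
a_{n+1}/aₙ = (n+1)!/22^(n+1) × 22^n/n!  (constant 2 cancels)
= (n+1)/22
L = lim(n→∞) (n+1)/22 = ∞
L > 1 → series DIVERGES

Diverges (ratio test: L = ∞ > 1)


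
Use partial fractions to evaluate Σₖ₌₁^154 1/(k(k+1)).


1/(k(k+1)) = 1/k - 1/(k+1) (partial fractions)
Telescoping: Σ = 1 - 1/155 = 154/155

Sum = 154/155
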